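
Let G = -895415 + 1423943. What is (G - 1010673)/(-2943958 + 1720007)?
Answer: 482145/1223951 ≈ 0.39393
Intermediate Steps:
G = 528528
(G - 1010673)/(-2943958 + 1720007) = (528528 - 1010673)/(-2943958 + 1720007) = -482145/(-1223951) = -482145*(-1/1223951) = 482145/1223951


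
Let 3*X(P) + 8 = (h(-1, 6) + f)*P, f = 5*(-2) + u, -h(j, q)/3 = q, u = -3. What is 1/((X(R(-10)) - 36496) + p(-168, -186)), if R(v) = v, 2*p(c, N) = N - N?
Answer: -3/109186 ≈ -2.7476e-5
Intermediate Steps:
h(j, q) = -3*q
f = -13 (f = 5*(-2) - 3 = -10 - 3 = -13)
p(c, N) = 0 (p(c, N) = (N - N)/2 = (1/2)*0 = 0)
X(P) = -8/3 - 31*P/3 (X(P) = -8/3 + ((-3*6 - 13)*P)/3 = -8/3 + ((-18 - 13)*P)/3 = -8/3 + (-31*P)/3 = -8/3 - 31*P/3)
1/((X(R(-10)) - 36496) + p(-168, -186)) = 1/(((-8/3 - 31/3*(-10)) - 36496) + 0) = 1/(((-8/3 + 310/3) - 36496) + 0) = 1/((302/3 - 36496) + 0) = 1/(-109186/3 + 0) = 1/(-109186/3) = -3/109186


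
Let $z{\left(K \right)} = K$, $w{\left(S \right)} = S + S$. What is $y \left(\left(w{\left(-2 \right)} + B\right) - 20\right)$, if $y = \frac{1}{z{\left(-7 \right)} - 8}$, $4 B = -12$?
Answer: $\frac{9}{5} \approx 1.8$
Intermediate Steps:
$B = -3$ ($B = \frac{1}{4} \left(-12\right) = -3$)
$w{\left(S \right)} = 2 S$
$y = - \frac{1}{15}$ ($y = \frac{1}{-7 - 8} = \frac{1}{-15} = - \frac{1}{15} \approx -0.066667$)
$y \left(\left(w{\left(-2 \right)} + B\right) - 20\right) = - \frac{\left(2 \left(-2\right) - 3\right) - 20}{15} = - \frac{\left(-4 - 3\right) - 20}{15} = - \frac{-7 - 20}{15} = \left(- \frac{1}{15}\right) \left(-27\right) = \frac{9}{5}$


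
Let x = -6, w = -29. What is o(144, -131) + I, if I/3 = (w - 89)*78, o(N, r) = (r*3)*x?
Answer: -25254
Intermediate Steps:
o(N, r) = -18*r (o(N, r) = (r*3)*(-6) = (3*r)*(-6) = -18*r)
I = -27612 (I = 3*((-29 - 89)*78) = 3*(-118*78) = 3*(-9204) = -27612)
o(144, -131) + I = -18*(-131) - 27612 = 2358 - 27612 = -25254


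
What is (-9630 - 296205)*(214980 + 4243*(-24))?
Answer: -34604618580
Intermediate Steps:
(-9630 - 296205)*(214980 + 4243*(-24)) = -305835*(214980 - 101832) = -305835*113148 = -34604618580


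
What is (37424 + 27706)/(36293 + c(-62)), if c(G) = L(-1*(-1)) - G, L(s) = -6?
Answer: 65130/36349 ≈ 1.7918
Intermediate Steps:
c(G) = -6 - G
(37424 + 27706)/(36293 + c(-62)) = (37424 + 27706)/(36293 + (-6 - 1*(-62))) = 65130/(36293 + (-6 + 62)) = 65130/(36293 + 56) = 65130/36349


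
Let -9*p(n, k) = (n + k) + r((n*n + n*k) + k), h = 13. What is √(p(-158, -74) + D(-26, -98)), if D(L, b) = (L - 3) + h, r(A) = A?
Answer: I*√36494/3 ≈ 63.678*I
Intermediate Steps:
p(n, k) = -2*k/9 - n/9 - n²/9 - k*n/9 (p(n, k) = -((n + k) + ((n*n + n*k) + k))/9 = -((k + n) + ((n² + k*n) + k))/9 = -((k + n) + (k + n² + k*n))/9 = -(n + n² + 2*k + k*n)/9 = -2*k/9 - n/9 - n²/9 - k*n/9)
D(L, b) = 10 + L (D(L, b) = (L - 3) + 13 = (-3 + L) + 13 = 10 + L)
√(p(-158, -74) + D(-26, -98)) = √((-2/9*(-74) - ⅑*(-158) - ⅑*(-158)² - ⅑*(-74)*(-158)) + (10 - 26)) = √((148/9 + 158/9 - ⅑*24964 - 11692/9) - 16) = √((148/9 + 158/9 - 24964/9 - 11692/9) - 16) = √(-36350/9 - 16) = √(-36494/9) = I*√36494/3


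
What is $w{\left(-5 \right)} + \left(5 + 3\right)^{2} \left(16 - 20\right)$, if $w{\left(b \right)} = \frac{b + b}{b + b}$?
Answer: $-255$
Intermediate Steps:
$w{\left(b \right)} = 1$ ($w{\left(b \right)} = \frac{2 b}{2 b} = 2 b \frac{1}{2 b} = 1$)
$w{\left(-5 \right)} + \left(5 + 3\right)^{2} \left(16 - 20\right) = 1 + \left(5 + 3\right)^{2} \left(16 - 20\right) = 1 + 8^{2} \left(-4\right) = 1 + 64 \left(-4\right) = 1 - 256 = -255$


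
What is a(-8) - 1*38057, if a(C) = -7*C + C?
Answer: -38009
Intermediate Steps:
a(C) = -6*C
a(-8) - 1*38057 = -6*(-8) - 1*38057 = 48 - 38057 = -38009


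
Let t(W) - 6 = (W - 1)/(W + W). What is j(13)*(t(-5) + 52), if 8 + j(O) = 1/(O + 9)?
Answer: -10255/22 ≈ -466.14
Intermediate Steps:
t(W) = 6 + (-1 + W)/(2*W) (t(W) = 6 + (W - 1)/(W + W) = 6 + (-1 + W)/((2*W)) = 6 + (-1 + W)*(1/(2*W)) = 6 + (-1 + W)/(2*W))
j(O) = -8 + 1/(9 + O) (j(O) = -8 + 1/(O + 9) = -8 + 1/(9 + O))
j(13)*(t(-5) + 52) = ((-71 - 8*13)/(9 + 13))*((½)*(-1 + 13*(-5))/(-5) + 52) = ((-71 - 104)/22)*((½)*(-⅕)*(-1 - 65) + 52) = ((1/22)*(-175))*((½)*(-⅕)*(-66) + 52) = -175*(33/5 + 52)/22 = -175/22*293/5 = -10255/22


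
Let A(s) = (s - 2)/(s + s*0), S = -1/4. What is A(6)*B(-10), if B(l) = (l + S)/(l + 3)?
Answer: 41/42 ≈ 0.97619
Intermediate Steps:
S = -1/4 (S = -1*1/4 = -1/4 ≈ -0.25000)
B(l) = (-1/4 + l)/(3 + l) (B(l) = (l - 1/4)/(l + 3) = (-1/4 + l)/(3 + l))
A(s) = (-2 + s)/s (A(s) = (-2 + s)/(s + 0) = (-2 + s)/s)
A(6)*B(-10) = ((-2 + 6)/6)*((-1/4 - 10)/(3 - 10)) = ((1/6)*4)*(-41/4/(-7)) = 2*(-1/7*(-41/4))/3 = (2/3)*(41/28) = 41/42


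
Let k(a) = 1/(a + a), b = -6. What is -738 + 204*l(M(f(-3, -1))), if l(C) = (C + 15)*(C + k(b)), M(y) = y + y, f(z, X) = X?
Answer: -6263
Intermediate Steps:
k(a) = 1/(2*a)
M(y) = 2*y
l(C) = (15 + C)*(-1/12 + C) (l(C) = (C + 15)*(C + (½)/(-6)) = (15 + C)*(C + (½)*(-⅙)) = (15 + C)*(C - 1/12) = (15 + C)*(-1/12 + C))
-738 + 204*l(M(f(-3, -1))) = -738 + 204*(-5/4 + (2*(-1))² + 179*(2*(-1))/12) = -738 + 204*(-5/4 + (-2)² + (179/12)*(-2)) = -738 + 204*(-5/4 + 4 - 179/6) = -738 + 204*(-325/12) = -738 - 5525 = -6263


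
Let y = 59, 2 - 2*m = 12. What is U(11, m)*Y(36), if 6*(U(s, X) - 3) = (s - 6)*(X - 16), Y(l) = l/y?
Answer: -522/59 ≈ -8.8475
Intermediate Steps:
m = -5 (m = 1 - ½*12 = 1 - 6 = -5)
Y(l) = l/59
U(s, X) = 3 + (-16 + X)*(-6 + s)/6 (U(s, X) = 3 + ((s - 6)*(X - 16))/6 = 3 + ((-6 + s)*(-16 + X))/6 = 3 + ((-16 + X)*(-6 + s))/6 = 3 + (-16 + X)*(-6 + s)/6)
U(11, m)*Y(36) = (19 - 1*(-5) - 8/3*11 + (⅙)*(-5)*11)*((1/59)*36) = (19 + 5 - 88/3 - 55/6)*(36/59) = -29/2*36/59 = -522/59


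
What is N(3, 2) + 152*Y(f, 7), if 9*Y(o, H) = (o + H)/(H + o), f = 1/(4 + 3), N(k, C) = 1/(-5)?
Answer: 751/45 ≈ 16.689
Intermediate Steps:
N(k, C) = -⅕
f = ⅐ (f = 1/7 = ⅐ ≈ 0.14286)
Y(o, H) = ⅑ (Y(o, H) = ((o + H)/(H + o))/9 = ((H + o)/(H + o))/9 = (⅑)*1 = ⅑)
N(3, 2) + 152*Y(f, 7) = -⅕ + 152*(⅑) = -⅕ + 152/9 = 751/45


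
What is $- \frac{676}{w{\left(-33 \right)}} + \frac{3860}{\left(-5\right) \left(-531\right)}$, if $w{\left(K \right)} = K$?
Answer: $\frac{128144}{5841} \approx 21.939$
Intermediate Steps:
$- \frac{676}{w{\left(-33 \right)}} + \frac{3860}{\left(-5\right) \left(-531\right)} = - \frac{676}{-33} + \frac{3860}{\left(-5\right) \left(-531\right)} = \left(-676\right) \left(- \frac{1}{33}\right) + \frac{3860}{2655} = \frac{676}{33} + 3860 \cdot \frac{1}{2655} = \frac{676}{33} + \frac{772}{531} = \frac{128144}{5841}$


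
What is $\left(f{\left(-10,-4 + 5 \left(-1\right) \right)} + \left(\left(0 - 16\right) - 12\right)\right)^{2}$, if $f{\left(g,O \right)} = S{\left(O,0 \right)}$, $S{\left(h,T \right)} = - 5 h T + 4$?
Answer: $576$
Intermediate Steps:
$S{\left(h,T \right)} = 4 - 5 T h$ ($S{\left(h,T \right)} = - 5 T h + 4 = 4 - 5 T h$)
$f{\left(g,O \right)} = 4$ ($f{\left(g,O \right)} = 4 - 0 O = 4 + 0 = 4$)
$\left(f{\left(-10,-4 + 5 \left(-1\right) \right)} + \left(\left(0 - 16\right) - 12\right)\right)^{2} = \left(4 + \left(\left(0 - 16\right) - 12\right)\right)^{2} = \left(4 - 28\right)^{2} = \left(-24\right)^{2} = 576$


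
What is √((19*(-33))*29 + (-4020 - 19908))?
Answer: 3*I*√4679 ≈ 205.21*I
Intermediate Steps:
√((19*(-33))*29 + (-4020 - 19908)) = √(-627*29 - 23928) = √(-18183 - 23928) = √(-42111) = 3*I*√4679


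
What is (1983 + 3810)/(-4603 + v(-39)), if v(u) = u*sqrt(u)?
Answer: -26665179/21246928 + 225927*I*sqrt(39)/21246928 ≈ -1.255 + 0.066406*I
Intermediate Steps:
v(u) = u**(3/2)
(1983 + 3810)/(-4603 + v(-39)) = (1983 + 3810)/(-4603 + (-39)**(3/2)) = 5793/(-4603 - 39*I*sqrt(39))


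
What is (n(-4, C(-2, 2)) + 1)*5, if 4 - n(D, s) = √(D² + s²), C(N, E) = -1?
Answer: 25 - 5*√17 ≈ 4.3845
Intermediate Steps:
n(D, s) = 4 - √(D² + s²)
(n(-4, C(-2, 2)) + 1)*5 = ((4 - √((-4)² + (-1)²)) + 1)*5 = ((4 - √(16 + 1)) + 1)*5 = ((4 - √17) + 1)*5 = (5 - √17)*5 = 25 - 5*√17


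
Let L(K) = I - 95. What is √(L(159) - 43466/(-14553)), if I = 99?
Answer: √3355374/693 ≈ 2.6432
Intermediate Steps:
L(K) = 4 (L(K) = 99 - 95 = 4)
√(L(159) - 43466/(-14553)) = √(4 - 43466/(-14553)) = √(4 - 43466*(-1/14553)) = √(4 + 43466/14553) = √(101678/14553) = √3355374/693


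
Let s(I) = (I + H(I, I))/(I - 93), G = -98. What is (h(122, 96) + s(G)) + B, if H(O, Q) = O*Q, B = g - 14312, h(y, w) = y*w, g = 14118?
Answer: 2190432/191 ≈ 11468.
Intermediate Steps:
h(y, w) = w*y
B = -194 (B = 14118 - 14312 = -194)
s(I) = (I + I**2)/(-93 + I) (s(I) = (I + I*I)/(I - 93) = (I + I**2)/(-93 + I))
(h(122, 96) + s(G)) + B = (96*122 - 98*(1 - 98)/(-93 - 98)) - 194 = (11712 - 98*(-97)/(-191)) - 194 = (11712 - 98*(-1/191)*(-97)) - 194 = (11712 - 9506/191) - 194 = 2227486/191 - 194 = 2190432/191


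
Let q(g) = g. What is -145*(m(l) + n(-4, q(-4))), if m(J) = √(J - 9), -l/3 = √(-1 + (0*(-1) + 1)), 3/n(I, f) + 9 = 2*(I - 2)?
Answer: 145/7 - 435*I ≈ 20.714 - 435.0*I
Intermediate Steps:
n(I, f) = 3/(-13 + 2*I) (n(I, f) = 3/(-9 + 2*(I - 2)) = 3/(-9 + 2*(-2 + I)) = 3/(-9 + (-4 + 2*I)) = 3/(-13 + 2*I))
l = 0 (l = -3*√(-1 + (0*(-1) + 1)) = -3*√(-1 + (0 + 1)) = -3*√(-1 + 1) = -3*√0 = -3*0 = 0)
m(J) = √(-9 + J)
-145*(m(l) + n(-4, q(-4))) = -145*(√(-9 + 0) + 3/(-13 + 2*(-4))) = -145*(√(-9) + 3/(-13 - 8)) = -145*(3*I + 3/(-21)) = -145*(3*I + 3*(-1/21)) = -145*(3*I - ⅐) = -145*(-⅐ + 3*I) = 145/7 - 435*I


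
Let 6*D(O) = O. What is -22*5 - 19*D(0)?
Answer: -110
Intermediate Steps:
D(O) = O/6
-22*5 - 19*D(0) = -22*5 - 19*0/6 = -110 - 19*0 = -110 + 0 = -110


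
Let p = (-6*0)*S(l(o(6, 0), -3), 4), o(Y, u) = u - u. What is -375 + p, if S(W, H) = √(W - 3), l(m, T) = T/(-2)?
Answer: -375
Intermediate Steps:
o(Y, u) = 0
l(m, T) = -T/2 (l(m, T) = T*(-½) = -T/2)
S(W, H) = √(-3 + W)
p = 0 (p = (-6*0)*√(-3 - ½*(-3)) = 0*√(-3 + 3/2) = 0*√(-3/2) = 0*(I*√6/2) = 0)
-375 + p = -375 + 0 = -375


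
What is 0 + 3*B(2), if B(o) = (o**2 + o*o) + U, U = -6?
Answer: 6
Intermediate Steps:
B(o) = -6 + 2*o**2 (B(o) = (o**2 + o*o) - 6 = (o**2 + o**2) - 6 = 2*o**2 - 6 = -6 + 2*o**2)
0 + 3*B(2) = 0 + 3*(-6 + 2*2**2) = 0 + 3*(-6 + 2*4) = 0 + 3*(-6 + 8) = 0 + 3*2 = 0 + 6 = 6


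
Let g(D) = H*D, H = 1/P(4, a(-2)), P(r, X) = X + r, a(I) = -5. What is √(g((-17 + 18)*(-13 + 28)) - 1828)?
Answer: I*√1843 ≈ 42.93*I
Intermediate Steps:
H = -1 (H = 1/(-5 + 4) = 1/(-1) = -1)
g(D) = -D
√(g((-17 + 18)*(-13 + 28)) - 1828) = √(-(-17 + 18)*(-13 + 28) - 1828) = √(-15 - 1828) = √(-1843) = I*√1843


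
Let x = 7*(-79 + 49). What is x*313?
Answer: -65730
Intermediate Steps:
x = -210 (x = 7*(-30) = -210)
x*313 = -210*313 = -65730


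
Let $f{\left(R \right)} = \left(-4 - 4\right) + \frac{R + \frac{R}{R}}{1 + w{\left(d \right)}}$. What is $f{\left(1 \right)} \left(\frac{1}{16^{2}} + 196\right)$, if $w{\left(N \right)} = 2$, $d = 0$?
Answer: $- \frac{551947}{384} \approx -1437.4$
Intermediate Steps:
$f{\left(R \right)} = - \frac{23}{3} + \frac{R}{3}$ ($f{\left(R \right)} = \left(-4 - 4\right) + \frac{R + \frac{R}{R}}{1 + 2} = -8 + \frac{R + 1}{3} = -8 + \left(1 + R\right) \frac{1}{3} = -8 + \left(\frac{1}{3} + \frac{R}{3}\right) = - \frac{23}{3} + \frac{R}{3}$)
$f{\left(1 \right)} \left(\frac{1}{16^{2}} + 196\right) = \left(- \frac{23}{3} + \frac{1}{3} \cdot 1\right) \left(\frac{1}{16^{2}} + 196\right) = \left(- \frac{23}{3} + \frac{1}{3}\right) \left(\frac{1}{256} + 196\right) = - \frac{22 \left(\frac{1}{256} + 196\right)}{3} = \left(- \frac{22}{3}\right) \frac{50177}{256} = - \frac{551947}{384}$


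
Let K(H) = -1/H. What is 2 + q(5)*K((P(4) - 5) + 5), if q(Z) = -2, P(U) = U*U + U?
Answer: 21/10 ≈ 2.1000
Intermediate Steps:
P(U) = U + U² (P(U) = U² + U = U + U²)
2 + q(5)*K((P(4) - 5) + 5) = 2 - (-2)/((4*(1 + 4) - 5) + 5) = 2 - (-2)/((4*5 - 5) + 5) = 2 - (-2)/((20 - 5) + 5) = 2 - (-2)/(15 + 5) = 2 - (-2)/20 = 2 - 2*(-1/20) = 2 + ⅒ = 21/10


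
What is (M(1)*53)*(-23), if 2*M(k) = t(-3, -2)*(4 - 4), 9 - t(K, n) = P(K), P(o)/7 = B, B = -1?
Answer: 0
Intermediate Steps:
P(o) = -7 (P(o) = 7*(-1) = -7)
t(K, n) = 16 (t(K, n) = 9 - 1*(-7) = 9 + 7 = 16)
M(k) = 0 (M(k) = (16*(4 - 4))/2 = (16*0)/2 = (½)*0 = 0)
(M(1)*53)*(-23) = (0*53)*(-23) = 0*(-23) = 0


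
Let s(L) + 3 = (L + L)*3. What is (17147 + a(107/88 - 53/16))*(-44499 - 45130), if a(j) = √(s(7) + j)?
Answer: -1536868463 - 89629*√71445/44 ≈ -1.5374e+9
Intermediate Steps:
s(L) = -3 + 6*L (s(L) = -3 + (L + L)*3 = -3 + (2*L)*3 = -3 + 6*L)
a(j) = √(39 + j) (a(j) = √((-3 + 6*7) + j) = √((-3 + 42) + j) = √(39 + j))
(17147 + a(107/88 - 53/16))*(-44499 - 45130) = (17147 + √(39 + (107/88 - 53/16)))*(-44499 - 45130) = (17147 + √(39 + (107*(1/88) - 53*1/16)))*(-89629) = (17147 + √(39 + (107/88 - 53/16)))*(-89629) = (17147 + √(39 - 369/176))*(-89629) = (17147 + √(6495/176))*(-89629) = (17147 + √71445/44)*(-89629) = -1536868463 - 89629*√71445/44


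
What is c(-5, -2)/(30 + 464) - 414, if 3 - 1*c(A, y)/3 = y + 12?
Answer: -204537/494 ≈ -414.04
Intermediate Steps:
c(A, y) = -27 - 3*y (c(A, y) = 9 - 3*(y + 12) = 9 - 3*(12 + y) = 9 + (-36 - 3*y) = -27 - 3*y)
c(-5, -2)/(30 + 464) - 414 = (-27 - 3*(-2))/(30 + 464) - 414 = (-27 + 6)/494 - 414 = -21*1/494 - 414 = -21/494 - 414 = -204537/494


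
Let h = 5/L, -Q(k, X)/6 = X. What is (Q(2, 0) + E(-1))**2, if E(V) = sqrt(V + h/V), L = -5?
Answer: 0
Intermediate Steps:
Q(k, X) = -6*X
h = -1 (h = 5/(-5) = 5*(-1/5) = -1)
E(V) = sqrt(V - 1/V)
(Q(2, 0) + E(-1))**2 = (-6*0 + sqrt(-1 - 1/(-1)))**2 = (0 + sqrt(-1 - 1*(-1)))**2 = (0 + sqrt(-1 + 1))**2 = (0 + sqrt(0))**2 = (0 + 0)**2 = 0**2 = 0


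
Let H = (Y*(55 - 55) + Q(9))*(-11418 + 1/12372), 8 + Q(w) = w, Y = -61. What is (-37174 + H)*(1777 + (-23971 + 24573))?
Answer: -476735916839/4124 ≈ -1.1560e+8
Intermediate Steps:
Q(w) = -8 + w
H = -141263495/12372 (H = (-61*(55 - 55) + (-8 + 9))*(-11418 + 1/12372) = (-61*0 + 1)*(-11418 + 1/12372) = (0 + 1)*(-141263495/12372) = 1*(-141263495/12372) = -141263495/12372 ≈ -11418.)
(-37174 + H)*(1777 + (-23971 + 24573)) = (-37174 - 141263495/12372)*(1777 + (-23971 + 24573)) = -601180223*(1777 + 602)/12372 = -601180223/12372*2379 = -476735916839/4124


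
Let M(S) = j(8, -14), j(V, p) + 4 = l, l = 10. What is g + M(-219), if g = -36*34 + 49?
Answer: -1169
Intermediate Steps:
j(V, p) = 6 (j(V, p) = -4 + 10 = 6)
M(S) = 6
g = -1175 (g = -1224 + 49 = -1175)
g + M(-219) = -1175 + 6 = -1169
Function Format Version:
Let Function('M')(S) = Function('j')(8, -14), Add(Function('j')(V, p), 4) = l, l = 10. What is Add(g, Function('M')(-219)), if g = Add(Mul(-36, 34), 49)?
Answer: -1169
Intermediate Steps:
Function('j')(V, p) = 6 (Function('j')(V, p) = Add(-4, 10) = 6)
Function('M')(S) = 6
g = -1175 (g = Add(-1224, 49) = -1175)
Add(g, Function('M')(-219)) = Add(-1175, 6) = -1169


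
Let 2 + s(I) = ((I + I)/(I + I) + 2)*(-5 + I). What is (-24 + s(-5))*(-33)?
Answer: 1848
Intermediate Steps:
s(I) = -17 + 3*I (s(I) = -2 + ((I + I)/(I + I) + 2)*(-5 + I) = -2 + ((2*I)/((2*I)) + 2)*(-5 + I) = -2 + ((2*I)*(1/(2*I)) + 2)*(-5 + I) = -2 + (1 + 2)*(-5 + I) = -2 + 3*(-5 + I) = -2 + (-15 + 3*I) = -17 + 3*I)
(-24 + s(-5))*(-33) = (-24 + (-17 + 3*(-5)))*(-33) = (-24 + (-17 - 15))*(-33) = (-24 - 32)*(-33) = -56*(-33) = 1848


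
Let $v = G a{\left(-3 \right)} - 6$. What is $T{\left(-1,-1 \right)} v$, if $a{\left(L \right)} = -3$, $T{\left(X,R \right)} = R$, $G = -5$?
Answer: $-9$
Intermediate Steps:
$v = 9$ ($v = \left(-5\right) \left(-3\right) - 6 = 15 - 6 = 9$)
$T{\left(-1,-1 \right)} v = \left(-1\right) 9 = -9$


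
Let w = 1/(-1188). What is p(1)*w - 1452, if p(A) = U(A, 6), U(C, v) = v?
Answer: -287497/198 ≈ -1452.0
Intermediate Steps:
p(A) = 6
w = -1/1188 ≈ -0.00084175
p(1)*w - 1452 = 6*(-1/1188) - 1452 = -1/198 - 1452 = -287497/198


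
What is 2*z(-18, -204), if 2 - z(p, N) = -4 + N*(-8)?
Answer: -3252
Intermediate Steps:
z(p, N) = 6 + 8*N (z(p, N) = 2 - (-4 + N*(-8)) = 2 - (-4 - 8*N) = 2 + (4 + 8*N) = 6 + 8*N)
2*z(-18, -204) = 2*(6 + 8*(-204)) = 2*(6 - 1632) = 2*(-1626) = -3252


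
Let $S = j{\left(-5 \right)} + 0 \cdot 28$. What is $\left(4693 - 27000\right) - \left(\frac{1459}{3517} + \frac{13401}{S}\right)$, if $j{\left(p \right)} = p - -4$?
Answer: $- \frac{31323861}{3517} \approx -8906.4$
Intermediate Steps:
$j{\left(p \right)} = 4 + p$ ($j{\left(p \right)} = p + 4 = 4 + p$)
$S = -1$ ($S = \left(4 - 5\right) + 0 \cdot 28 = -1 + 0 = -1$)
$\left(4693 - 27000\right) - \left(\frac{1459}{3517} + \frac{13401}{S}\right) = \left(4693 - 27000\right) - \left(-13401 + \frac{1459}{3517}\right) = -22307 - - \frac{47129858}{3517} = -22307 + \left(13401 - \frac{1459}{3517}\right) = -22307 + \frac{47129858}{3517} = - \frac{31323861}{3517}$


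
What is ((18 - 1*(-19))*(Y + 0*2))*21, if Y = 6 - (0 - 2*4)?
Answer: 10878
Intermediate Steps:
Y = 14 (Y = 6 - (0 - 8) = 6 - 1*(-8) = 6 + 8 = 14)
((18 - 1*(-19))*(Y + 0*2))*21 = ((18 - 1*(-19))*(14 + 0*2))*21 = ((18 + 19)*(14 + 0))*21 = (37*14)*21 = 518*21 = 10878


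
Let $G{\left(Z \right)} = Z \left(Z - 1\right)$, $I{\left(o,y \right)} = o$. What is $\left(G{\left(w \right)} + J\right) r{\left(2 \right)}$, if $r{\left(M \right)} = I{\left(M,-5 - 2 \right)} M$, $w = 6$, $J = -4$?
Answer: $104$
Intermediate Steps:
$G{\left(Z \right)} = Z \left(-1 + Z\right)$
$r{\left(M \right)} = M^{2}$ ($r{\left(M \right)} = M M = M^{2}$)
$\left(G{\left(w \right)} + J\right) r{\left(2 \right)} = \left(6 \left(-1 + 6\right) - 4\right) 2^{2} = \left(6 \cdot 5 - 4\right) 4 = \left(30 - 4\right) 4 = 26 \cdot 4 = 104$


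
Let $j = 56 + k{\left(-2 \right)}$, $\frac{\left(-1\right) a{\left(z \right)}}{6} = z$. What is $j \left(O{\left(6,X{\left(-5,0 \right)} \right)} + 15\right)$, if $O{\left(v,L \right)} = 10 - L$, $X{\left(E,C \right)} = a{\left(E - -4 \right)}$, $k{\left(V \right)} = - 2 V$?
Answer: $1140$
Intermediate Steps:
$a{\left(z \right)} = - 6 z$
$X{\left(E,C \right)} = -24 - 6 E$ ($X{\left(E,C \right)} = - 6 \left(E - -4\right) = - 6 \left(E + 4\right) = - 6 \left(4 + E\right) = -24 - 6 E$)
$j = 60$ ($j = 56 - -4 = 56 + 4 = 60$)
$j \left(O{\left(6,X{\left(-5,0 \right)} \right)} + 15\right) = 60 \left(\left(10 - \left(-24 - -30\right)\right) + 15\right) = 60 \left(\left(10 - \left(-24 + 30\right)\right) + 15\right) = 60 \left(\left(10 - 6\right) + 15\right) = 60 \left(4 + 15\right) = 60 \cdot 19 = 1140$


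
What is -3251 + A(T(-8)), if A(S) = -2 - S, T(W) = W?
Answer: -3245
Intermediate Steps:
-3251 + A(T(-8)) = -3251 + (-2 - 1*(-8)) = -3251 + (-2 + 8) = -3251 + 6 = -3245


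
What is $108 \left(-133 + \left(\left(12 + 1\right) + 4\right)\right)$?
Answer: $-12528$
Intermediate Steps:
$108 \left(-133 + \left(\left(12 + 1\right) + 4\right)\right) = 108 \left(-133 + \left(13 + 4\right)\right) = 108 \left(-133 + 17\right) = 108 \left(-116\right) = -12528$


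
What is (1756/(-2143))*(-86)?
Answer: 151016/2143 ≈ 70.469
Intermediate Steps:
(1756/(-2143))*(-86) = (1756*(-1/2143))*(-86) = -1756/2143*(-86) = 151016/2143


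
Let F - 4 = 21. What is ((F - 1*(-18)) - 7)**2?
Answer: 1296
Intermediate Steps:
F = 25 (F = 4 + 21 = 25)
((F - 1*(-18)) - 7)**2 = ((25 - 1*(-18)) - 7)**2 = ((25 + 18) - 7)**2 = (43 - 7)**2 = 36**2 = 1296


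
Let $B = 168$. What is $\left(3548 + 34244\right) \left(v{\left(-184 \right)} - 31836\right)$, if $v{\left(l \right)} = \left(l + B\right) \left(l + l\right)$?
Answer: $-980626816$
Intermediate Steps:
$v{\left(l \right)} = 2 l \left(168 + l\right)$ ($v{\left(l \right)} = \left(l + 168\right) \left(l + l\right) = \left(168 + l\right) 2 l = 2 l \left(168 + l\right)$)
$\left(3548 + 34244\right) \left(v{\left(-184 \right)} - 31836\right) = \left(3548 + 34244\right) \left(2 \left(-184\right) \left(168 - 184\right) - 31836\right) = 37792 \left(2 \left(-184\right) \left(-16\right) - 31836\right) = 37792 \left(5888 - 31836\right) = 37792 \left(-25948\right) = -980626816$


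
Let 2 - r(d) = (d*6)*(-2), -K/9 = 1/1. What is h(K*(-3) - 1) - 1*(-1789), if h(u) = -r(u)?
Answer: 1475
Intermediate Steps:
K = -9 (K = -9/1 = -9*1 = -9)
r(d) = 2 + 12*d (r(d) = 2 - d*6*(-2) = 2 - 6*d*(-2) = 2 - (-12)*d = 2 + 12*d)
h(u) = -2 - 12*u (h(u) = -(2 + 12*u) = -2 - 12*u)
h(K*(-3) - 1) - 1*(-1789) = (-2 - 12*(-9*(-3) - 1)) - 1*(-1789) = (-2 - 12*(27 - 1)) + 1789 = (-2 - 12*26) + 1789 = (-2 - 312) + 1789 = -314 + 1789 = 1475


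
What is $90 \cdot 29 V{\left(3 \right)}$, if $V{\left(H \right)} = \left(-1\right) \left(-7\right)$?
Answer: $18270$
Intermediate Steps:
$V{\left(H \right)} = 7$
$90 \cdot 29 V{\left(3 \right)} = 90 \cdot 29 \cdot 7 = 2610 \cdot 7 = 18270$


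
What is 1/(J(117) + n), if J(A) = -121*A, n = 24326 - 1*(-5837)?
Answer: 1/16006 ≈ 6.2477e-5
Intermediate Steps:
n = 30163 (n = 24326 + 5837 = 30163)
1/(J(117) + n) = 1/(-121*117 + 30163) = 1/(-14157 + 30163) = 1/16006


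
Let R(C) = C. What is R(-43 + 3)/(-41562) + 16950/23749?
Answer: 352712930/493527969 ≈ 0.71468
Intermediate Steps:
R(-43 + 3)/(-41562) + 16950/23749 = (-43 + 3)/(-41562) + 16950/23749 = -40*(-1/41562) + 16950*(1/23749) = 20/20781 + 16950/23749 = 352712930/493527969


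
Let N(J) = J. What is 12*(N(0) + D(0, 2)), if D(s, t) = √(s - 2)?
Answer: 12*I*√2 ≈ 16.971*I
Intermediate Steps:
D(s, t) = √(-2 + s)
12*(N(0) + D(0, 2)) = 12*(0 + √(-2 + 0)) = 12*(0 + √(-2)) = 12*(0 + I*√2) = 12*(I*√2) = 12*I*√2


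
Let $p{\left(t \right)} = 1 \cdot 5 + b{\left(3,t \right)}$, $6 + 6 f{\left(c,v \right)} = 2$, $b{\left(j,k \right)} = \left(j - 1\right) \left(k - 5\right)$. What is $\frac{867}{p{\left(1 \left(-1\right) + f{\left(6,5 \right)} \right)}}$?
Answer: $- \frac{2601}{25} \approx -104.04$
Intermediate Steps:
$b{\left(j,k \right)} = \left(-1 + j\right) \left(-5 + k\right)$
$f{\left(c,v \right)} = - \frac{2}{3}$ ($f{\left(c,v \right)} = -1 + \frac{1}{6} \cdot 2 = -1 + \frac{1}{3} = - \frac{2}{3}$)
$p{\left(t \right)} = -5 + 2 t$ ($p{\left(t \right)} = 1 \cdot 5 + \left(5 - t - 15 + 3 t\right) = 5 + \left(5 - t - 15 + 3 t\right) = 5 + \left(-10 + 2 t\right) = -5 + 2 t$)
$\frac{867}{p{\left(1 \left(-1\right) + f{\left(6,5 \right)} \right)}} = \frac{867}{-5 + 2 \left(1 \left(-1\right) - \frac{2}{3}\right)} = \frac{867}{-5 + 2 \left(-1 - \frac{2}{3}\right)} = \frac{867}{-5 + 2 \left(- \frac{5}{3}\right)} = \frac{867}{-5 - \frac{10}{3}} = \frac{867}{- \frac{25}{3}} = 867 \left(- \frac{3}{25}\right) = - \frac{2601}{25}$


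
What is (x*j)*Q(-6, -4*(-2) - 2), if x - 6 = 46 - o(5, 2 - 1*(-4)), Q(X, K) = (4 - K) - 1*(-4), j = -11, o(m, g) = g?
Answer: -1012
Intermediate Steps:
Q(X, K) = 8 - K (Q(X, K) = (4 - K) + 4 = 8 - K)
x = 46 (x = 6 + (46 - (2 - 1*(-4))) = 6 + (46 - (2 + 4)) = 6 + (46 - 1*6) = 6 + (46 - 6) = 6 + 40 = 46)
(x*j)*Q(-6, -4*(-2) - 2) = (46*(-11))*(8 - (-4*(-2) - 2)) = -506*(8 - (8 - 2)) = -506*(8 - 1*6) = -506*(8 - 6) = -506*2 = -1012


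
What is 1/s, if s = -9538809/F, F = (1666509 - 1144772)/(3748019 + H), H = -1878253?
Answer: -521737/17835340748694 ≈ -2.9253e-8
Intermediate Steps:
F = 521737/1869766 (F = (1666509 - 1144772)/(3748019 - 1878253) = 521737/1869766 ≈ 0.27904)
s = -17835340748694/521737 (s = -9538809/521737/1869766 = -9538809*1869766/521737 = -17835340748694/521737 ≈ -3.4185e+7)
1/s = 1/(-17835340748694/521737) = -521737/17835340748694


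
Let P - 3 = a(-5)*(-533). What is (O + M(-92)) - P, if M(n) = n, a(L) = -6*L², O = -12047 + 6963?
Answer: -85129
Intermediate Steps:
O = -5084
P = 79953 (P = 3 - 6*(-5)²*(-533) = 3 - 6*25*(-533) = 3 - 150*(-533) = 3 + 79950 = 79953)
(O + M(-92)) - P = (-5084 - 92) - 1*79953 = -5176 - 79953 = -85129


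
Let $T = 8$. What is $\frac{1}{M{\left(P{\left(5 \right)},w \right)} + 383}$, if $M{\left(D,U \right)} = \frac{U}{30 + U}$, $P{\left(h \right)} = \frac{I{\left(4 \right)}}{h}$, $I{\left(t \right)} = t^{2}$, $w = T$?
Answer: $\frac{19}{7281} \approx 0.0026095$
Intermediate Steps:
$w = 8$
$P{\left(h \right)} = \frac{16}{h}$ ($P{\left(h \right)} = \frac{4^{2}}{h} = \frac{16}{h}$)
$M{\left(D,U \right)} = \frac{U}{30 + U}$
$\frac{1}{M{\left(P{\left(5 \right)},w \right)} + 383} = \frac{1}{\frac{8}{30 + 8} + 383} = \frac{1}{\frac{8}{38} + 383} = \frac{1}{8 \cdot \frac{1}{38} + 383} = \frac{1}{\frac{4}{19} + 383} = \frac{1}{\frac{7281}{19}} = \frac{19}{7281}$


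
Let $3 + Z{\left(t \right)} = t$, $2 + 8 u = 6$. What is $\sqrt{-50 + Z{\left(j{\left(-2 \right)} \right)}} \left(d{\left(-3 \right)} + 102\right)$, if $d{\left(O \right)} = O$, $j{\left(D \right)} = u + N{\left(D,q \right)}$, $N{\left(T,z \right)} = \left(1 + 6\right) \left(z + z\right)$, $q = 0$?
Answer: $\frac{99 i \sqrt{210}}{2} \approx 717.32 i$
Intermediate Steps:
$u = \frac{1}{2}$ ($u = - \frac{1}{4} + \frac{1}{8} \cdot 6 = - \frac{1}{4} + \frac{3}{4} = \frac{1}{2} \approx 0.5$)
$N{\left(T,z \right)} = 14 z$ ($N{\left(T,z \right)} = 7 \cdot 2 z = 14 z$)
$j{\left(D \right)} = \frac{1}{2}$ ($j{\left(D \right)} = \frac{1}{2} + 14 \cdot 0 = \frac{1}{2} + 0 = \frac{1}{2}$)
$Z{\left(t \right)} = -3 + t$
$\sqrt{-50 + Z{\left(j{\left(-2 \right)} \right)}} \left(d{\left(-3 \right)} + 102\right) = \sqrt{-50 + \left(-3 + \frac{1}{2}\right)} \left(-3 + 102\right) = \sqrt{-50 - \frac{5}{2}} \cdot 99 = \sqrt{- \frac{105}{2}} \cdot 99 = \frac{i \sqrt{210}}{2} \cdot 99 = \frac{99 i \sqrt{210}}{2}$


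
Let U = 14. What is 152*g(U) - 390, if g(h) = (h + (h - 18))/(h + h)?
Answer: -2350/7 ≈ -335.71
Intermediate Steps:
g(h) = (-18 + 2*h)/(2*h) (g(h) = (h + (-18 + h))/((2*h)) = (-18 + 2*h)*(1/(2*h)) = (-18 + 2*h)/(2*h))
152*g(U) - 390 = 152*((-9 + 14)/14) - 390 = 152*((1/14)*5) - 390 = 152*(5/14) - 390 = 380/7 - 390 = -2350/7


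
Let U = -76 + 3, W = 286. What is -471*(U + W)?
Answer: -100323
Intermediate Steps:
U = -73
-471*(U + W) = -471*(-73 + 286) = -471*213 = -100323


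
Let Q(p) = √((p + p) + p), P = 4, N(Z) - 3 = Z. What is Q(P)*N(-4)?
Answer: -2*√3 ≈ -3.4641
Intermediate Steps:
N(Z) = 3 + Z
Q(p) = √3*√p (Q(p) = √(2*p + p) = √(3*p) = √3*√p)
Q(P)*N(-4) = (√3*√4)*(3 - 4) = (√3*2)*(-1) = (2*√3)*(-1) = -2*√3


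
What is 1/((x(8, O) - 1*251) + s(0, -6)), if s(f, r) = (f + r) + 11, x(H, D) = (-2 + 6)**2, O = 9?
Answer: -1/230 ≈ -0.0043478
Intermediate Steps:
x(H, D) = 16 (x(H, D) = 4**2 = 16)
s(f, r) = 11 + f + r
1/((x(8, O) - 1*251) + s(0, -6)) = 1/((16 - 1*251) + (11 + 0 - 6)) = 1/((16 - 251) + 5) = 1/(-235 + 5) = 1/(-230) = -1/230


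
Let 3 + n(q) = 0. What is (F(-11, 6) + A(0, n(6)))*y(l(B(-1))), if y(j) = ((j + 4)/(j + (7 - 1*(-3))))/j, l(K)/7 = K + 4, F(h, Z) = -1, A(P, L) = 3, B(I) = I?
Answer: 50/651 ≈ 0.076805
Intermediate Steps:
n(q) = -3 (n(q) = -3 + 0 = -3)
l(K) = 28 + 7*K (l(K) = 7*(K + 4) = 7*(4 + K) = 28 + 7*K)
y(j) = (4 + j)/(j*(10 + j)) (y(j) = ((4 + j)/(j + (7 + 3)))/j = ((4 + j)/(j + 10))/j = ((4 + j)/(10 + j))/j = (4 + j)/(j*(10 + j)))
(F(-11, 6) + A(0, n(6)))*y(l(B(-1))) = (-1 + 3)*((4 + (28 + 7*(-1)))/((28 + 7*(-1))*(10 + (28 + 7*(-1))))) = 2*((4 + (28 - 7))/((28 - 7)*(10 + (28 - 7)))) = 2*((4 + 21)/(21*(10 + 21))) = 2*((1/21)*25/31) = 2*((1/21)*(1/31)*25) = 2*(25/651) = 50/651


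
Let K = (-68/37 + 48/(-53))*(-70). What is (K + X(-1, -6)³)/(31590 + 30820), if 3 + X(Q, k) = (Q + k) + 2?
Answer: -313716/61193005 ≈ -0.0051267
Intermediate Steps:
X(Q, k) = -1 + Q + k (X(Q, k) = -3 + ((Q + k) + 2) = -3 + (2 + Q + k) = -1 + Q + k)
K = 376600/1961 (K = (-68*1/37 + 48*(-1/53))*(-70) = (-68/37 - 48/53)*(-70) = -5380/1961*(-70) = 376600/1961 ≈ 192.04)
(K + X(-1, -6)³)/(31590 + 30820) = (376600/1961 + (-1 - 1 - 6)³)/(31590 + 30820) = (376600/1961 + (-8)³)/62410 = (376600/1961 - 512)*(1/62410) = -627432/1961*1/62410 = -313716/61193005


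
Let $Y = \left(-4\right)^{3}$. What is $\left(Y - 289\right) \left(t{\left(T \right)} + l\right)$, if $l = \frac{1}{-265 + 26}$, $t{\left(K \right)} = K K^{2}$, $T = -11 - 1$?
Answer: $\frac{145786529}{239} \approx 6.0999 \cdot 10^{5}$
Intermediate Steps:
$T = -12$
$t{\left(K \right)} = K^{3}$
$Y = -64$
$l = - \frac{1}{239}$ ($l = \frac{1}{-239} = - \frac{1}{239} \approx -0.0041841$)
$\left(Y - 289\right) \left(t{\left(T \right)} + l\right) = \left(-64 - 289\right) \left(\left(-12\right)^{3} - \frac{1}{239}\right) = - 353 \left(-1728 - \frac{1}{239}\right) = \left(-353\right) \left(- \frac{412993}{239}\right) = \frac{145786529}{239}$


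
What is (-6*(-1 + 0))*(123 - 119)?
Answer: 24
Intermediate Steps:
(-6*(-1 + 0))*(123 - 119) = -6*(-1)*4 = 6*4 = 24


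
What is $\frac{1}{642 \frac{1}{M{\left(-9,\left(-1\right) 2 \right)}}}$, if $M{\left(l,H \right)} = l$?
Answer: $- \frac{3}{214} \approx -0.014019$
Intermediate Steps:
$\frac{1}{642 \frac{1}{M{\left(-9,\left(-1\right) 2 \right)}}} = \frac{1}{642 \frac{1}{-9}} = \frac{1}{642 \left(- \frac{1}{9}\right)} = \frac{1}{- \frac{214}{3}} = - \frac{3}{214}$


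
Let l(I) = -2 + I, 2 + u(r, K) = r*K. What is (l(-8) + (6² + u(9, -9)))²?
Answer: 3249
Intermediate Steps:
u(r, K) = -2 + K*r (u(r, K) = -2 + r*K = -2 + K*r)
(l(-8) + (6² + u(9, -9)))² = ((-2 - 8) + (6² + (-2 - 9*9)))² = (-10 + (36 + (-2 - 81)))² = (-10 + (36 - 83))² = (-10 - 47)² = (-57)² = 3249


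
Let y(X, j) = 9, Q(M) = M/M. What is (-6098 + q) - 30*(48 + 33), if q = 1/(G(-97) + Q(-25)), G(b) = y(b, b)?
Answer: -85279/10 ≈ -8527.9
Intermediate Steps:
Q(M) = 1
G(b) = 9
q = ⅒ (q = 1/(9 + 1) = 1/10 = ⅒ ≈ 0.10000)
(-6098 + q) - 30*(48 + 33) = (-6098 + ⅒) - 30*(48 + 33) = -60979/10 - 30*81 = -60979/10 - 2430 = -85279/10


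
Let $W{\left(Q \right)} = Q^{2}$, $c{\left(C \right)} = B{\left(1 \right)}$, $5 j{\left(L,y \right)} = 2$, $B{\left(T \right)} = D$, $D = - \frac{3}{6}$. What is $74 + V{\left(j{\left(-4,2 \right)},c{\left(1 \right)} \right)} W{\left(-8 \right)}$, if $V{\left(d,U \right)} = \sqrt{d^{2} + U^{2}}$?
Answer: $74 + \frac{32 \sqrt{41}}{5} \approx 114.98$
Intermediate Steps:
$D = - \frac{1}{2}$ ($D = \left(-3\right) \frac{1}{6} = - \frac{1}{2} \approx -0.5$)
$B{\left(T \right)} = - \frac{1}{2}$
$j{\left(L,y \right)} = \frac{2}{5}$ ($j{\left(L,y \right)} = \frac{1}{5} \cdot 2 = \frac{2}{5}$)
$c{\left(C \right)} = - \frac{1}{2}$
$V{\left(d,U \right)} = \sqrt{U^{2} + d^{2}}$
$74 + V{\left(j{\left(-4,2 \right)},c{\left(1 \right)} \right)} W{\left(-8 \right)} = 74 + \sqrt{\left(- \frac{1}{2}\right)^{2} + \left(\frac{2}{5}\right)^{2}} \left(-8\right)^{2} = 74 + \sqrt{\frac{1}{4} + \frac{4}{25}} \cdot 64 = 74 + \sqrt{\frac{41}{100}} \cdot 64 = 74 + \frac{\sqrt{41}}{10} \cdot 64 = 74 + \frac{32 \sqrt{41}}{5}$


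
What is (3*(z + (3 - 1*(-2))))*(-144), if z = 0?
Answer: -2160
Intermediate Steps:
(3*(z + (3 - 1*(-2))))*(-144) = (3*(0 + (3 - 1*(-2))))*(-144) = (3*(0 + (3 + 2)))*(-144) = (3*(0 + 5))*(-144) = (3*5)*(-144) = 15*(-144) = -2160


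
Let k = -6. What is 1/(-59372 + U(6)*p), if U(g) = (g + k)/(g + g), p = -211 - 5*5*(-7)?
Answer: -1/59372 ≈ -1.6843e-5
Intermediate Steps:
p = -36 (p = -211 - 25*(-7) = -211 + 175 = -36)
U(g) = (-6 + g)/(2*g) (U(g) = (g - 6)/(g + g) = (-6 + g)/((2*g)) = (-6 + g)*(1/(2*g)) = (-6 + g)/(2*g))
1/(-59372 + U(6)*p) = 1/(-59372 + ((1/2)*(-6 + 6)/6)*(-36)) = 1/(-59372 + ((1/2)*(1/6)*0)*(-36)) = 1/(-59372 + 0*(-36)) = 1/(-59372 + 0) = 1/(-59372) = -1/59372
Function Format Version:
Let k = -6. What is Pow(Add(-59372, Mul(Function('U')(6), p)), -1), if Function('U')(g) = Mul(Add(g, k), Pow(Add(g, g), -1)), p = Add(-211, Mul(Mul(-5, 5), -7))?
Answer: Rational(-1, 59372) ≈ -1.6843e-5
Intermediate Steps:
p = -36 (p = Add(-211, Mul(-25, -7)) = Add(-211, 175) = -36)
Function('U')(g) = Mul(Rational(1, 2), Pow(g, -1), Add(-6, g)) (Function('U')(g) = Mul(Add(g, -6), Pow(Add(g, g), -1)) = Mul(Add(-6, g), Pow(Mul(2, g), -1)) = Mul(Add(-6, g), Mul(Rational(1, 2), Pow(g, -1))) = Mul(Rational(1, 2), Pow(g, -1), Add(-6, g)))
Pow(Add(-59372, Mul(Function('U')(6), p)), -1) = Pow(Add(-59372, Mul(Mul(Rational(1, 2), Pow(6, -1), Add(-6, 6)), -36)), -1) = Pow(Add(-59372, Mul(Mul(Rational(1, 2), Rational(1, 6), 0), -36)), -1) = Pow(Add(-59372, Mul(0, -36)), -1) = Pow(Add(-59372, 0), -1) = Pow(-59372, -1) = Rational(-1, 59372)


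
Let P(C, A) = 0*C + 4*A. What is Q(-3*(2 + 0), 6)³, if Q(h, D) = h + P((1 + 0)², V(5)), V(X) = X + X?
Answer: 39304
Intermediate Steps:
V(X) = 2*X
P(C, A) = 4*A (P(C, A) = 0 + 4*A = 4*A)
Q(h, D) = 40 + h (Q(h, D) = h + 4*(2*5) = h + 4*10 = h + 40 = 40 + h)
Q(-3*(2 + 0), 6)³ = (40 - 3*(2 + 0))³ = (40 - 3*2)³ = (40 - 6)³ = 34³ = 39304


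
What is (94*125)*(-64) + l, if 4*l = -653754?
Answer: -1830877/2 ≈ -9.1544e+5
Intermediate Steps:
l = -326877/2 (l = (¼)*(-653754) = -326877/2 ≈ -1.6344e+5)
(94*125)*(-64) + l = (94*125)*(-64) - 326877/2 = 11750*(-64) - 326877/2 = -752000 - 326877/2 = -1830877/2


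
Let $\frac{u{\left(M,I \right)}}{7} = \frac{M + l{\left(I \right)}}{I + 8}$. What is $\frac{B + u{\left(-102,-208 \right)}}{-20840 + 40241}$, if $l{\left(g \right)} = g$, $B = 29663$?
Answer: $\frac{593477}{388020} \approx 1.5295$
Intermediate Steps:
$u{\left(M,I \right)} = \frac{7 \left(I + M\right)}{8 + I}$ ($u{\left(M,I \right)} = 7 \frac{M + I}{I + 8} = 7 \frac{I + M}{8 + I} = \frac{7 \left(I + M\right)}{8 + I}$)
$\frac{B + u{\left(-102,-208 \right)}}{-20840 + 40241} = \frac{29663 + \frac{7 \left(-208 - 102\right)}{8 - 208}}{-20840 + 40241} = \frac{29663 + 7 \frac{1}{-200} \left(-310\right)}{19401} = \left(29663 + 7 \left(- \frac{1}{200}\right) \left(-310\right)\right) \frac{1}{19401} = \left(29663 + \frac{217}{20}\right) \frac{1}{19401} = \frac{593477}{20} \cdot \frac{1}{19401} = \frac{593477}{388020}$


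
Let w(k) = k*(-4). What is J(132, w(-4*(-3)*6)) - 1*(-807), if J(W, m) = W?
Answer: 939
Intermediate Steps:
w(k) = -4*k
J(132, w(-4*(-3)*6)) - 1*(-807) = 132 - 1*(-807) = 132 + 807 = 939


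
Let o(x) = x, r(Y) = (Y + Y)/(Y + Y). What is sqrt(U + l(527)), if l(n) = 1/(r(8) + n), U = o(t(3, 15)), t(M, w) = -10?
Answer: I*sqrt(174207)/132 ≈ 3.162*I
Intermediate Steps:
r(Y) = 1 (r(Y) = (2*Y)/((2*Y)) = (2*Y)*(1/(2*Y)) = 1)
U = -10
l(n) = 1/(1 + n)
sqrt(U + l(527)) = sqrt(-10 + 1/(1 + 527)) = sqrt(-10 + 1/528) = sqrt(-5279/528) = I*sqrt(174207)/132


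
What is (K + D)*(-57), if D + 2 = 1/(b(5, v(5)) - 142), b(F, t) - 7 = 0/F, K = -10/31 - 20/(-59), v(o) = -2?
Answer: 9340571/82305 ≈ 113.49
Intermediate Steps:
K = 30/1829 (K = -10*1/31 - 20*(-1/59) = -10/31 + 20/59 = 30/1829 ≈ 0.016402)
b(F, t) = 7 (b(F, t) = 7 + 0/F = 7 + 0 = 7)
D = -271/135 (D = -2 + 1/(7 - 142) = -2 + 1/(-135) = -2 - 1/135 = -271/135 ≈ -2.0074)
(K + D)*(-57) = (30/1829 - 271/135)*(-57) = -491609/246915*(-57) = 9340571/82305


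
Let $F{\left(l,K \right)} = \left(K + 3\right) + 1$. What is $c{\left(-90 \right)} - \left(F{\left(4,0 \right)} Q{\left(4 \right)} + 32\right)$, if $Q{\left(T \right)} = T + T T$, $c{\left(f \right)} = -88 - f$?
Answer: $-110$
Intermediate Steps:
$F{\left(l,K \right)} = 4 + K$ ($F{\left(l,K \right)} = \left(3 + K\right) + 1 = 4 + K$)
$Q{\left(T \right)} = T + T^{2}$
$c{\left(-90 \right)} - \left(F{\left(4,0 \right)} Q{\left(4 \right)} + 32\right) = \left(-88 - -90\right) - \left(\left(4 + 0\right) 4 \left(1 + 4\right) + 32\right) = \left(-88 + 90\right) - \left(4 \cdot 4 \cdot 5 + 32\right) = 2 - \left(4 \cdot 20 + 32\right) = 2 - \left(80 + 32\right) = 2 - 112 = -110$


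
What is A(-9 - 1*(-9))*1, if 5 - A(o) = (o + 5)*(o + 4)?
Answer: -15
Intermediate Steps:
A(o) = 5 - (4 + o)*(5 + o) (A(o) = 5 - (o + 5)*(o + 4) = 5 - (5 + o)*(4 + o) = 5 - (4 + o)*(5 + o))
A(-9 - 1*(-9))*1 = (-15 - (-9 - 1*(-9))² - 9*(-9 - 1*(-9)))*1 = (-15 - (-9 + 9)² - 9*(-9 + 9))*1 = (-15 - 1*0² - 9*0)*1 = (-15 - 1*0 + 0)*1 = (-15 + 0 + 0)*1 = -15*1 = -15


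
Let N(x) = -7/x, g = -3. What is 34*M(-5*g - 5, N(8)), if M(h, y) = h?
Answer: 340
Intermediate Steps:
34*M(-5*g - 5, N(8)) = 34*(-5*(-3) - 5) = 34*(15 - 5) = 34*10 = 340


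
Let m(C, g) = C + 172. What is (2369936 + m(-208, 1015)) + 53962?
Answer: 2423862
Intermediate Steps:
m(C, g) = 172 + C
(2369936 + m(-208, 1015)) + 53962 = (2369936 + (172 - 208)) + 53962 = (2369936 - 36) + 53962 = 2369900 + 53962 = 2423862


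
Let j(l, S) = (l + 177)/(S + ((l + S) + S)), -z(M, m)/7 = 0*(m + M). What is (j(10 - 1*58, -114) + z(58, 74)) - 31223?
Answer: -4059033/130 ≈ -31223.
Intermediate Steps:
z(M, m) = 0 (z(M, m) = -0*(m + M) = -0*(M + m) = -7*0 = 0)
j(l, S) = (177 + l)/(l + 3*S) (j(l, S) = (177 + l)/(S + ((S + l) + S)) = (177 + l)/(S + (l + 2*S)) = (177 + l)/(l + 3*S))
(j(10 - 1*58, -114) + z(58, 74)) - 31223 = ((177 + (10 - 1*58))/((10 - 1*58) + 3*(-114)) + 0) - 31223 = ((177 + (10 - 58))/((10 - 58) - 342) + 0) - 31223 = ((177 - 48)/(-48 - 342) + 0) - 31223 = (129/(-390) + 0) - 31223 = (-1/390*129 + 0) - 31223 = (-43/130 + 0) - 31223 = -43/130 - 31223 = -4059033/130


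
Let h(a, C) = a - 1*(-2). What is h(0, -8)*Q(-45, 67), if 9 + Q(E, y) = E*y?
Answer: -6048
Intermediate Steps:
h(a, C) = 2 + a (h(a, C) = a + 2 = 2 + a)
Q(E, y) = -9 + E*y
h(0, -8)*Q(-45, 67) = (2 + 0)*(-9 - 45*67) = 2*(-9 - 3015) = 2*(-3024) = -6048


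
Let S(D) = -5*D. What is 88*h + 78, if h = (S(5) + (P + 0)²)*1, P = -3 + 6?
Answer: -1330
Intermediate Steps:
P = 3
h = -16 (h = (-5*5 + (3 + 0)²)*1 = (-25 + 3²)*1 = (-25 + 9)*1 = -16*1 = -16)
88*h + 78 = 88*(-16) + 78 = -1408 + 78 = -1330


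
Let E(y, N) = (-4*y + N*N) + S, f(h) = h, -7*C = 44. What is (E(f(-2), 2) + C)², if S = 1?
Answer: 2209/49 ≈ 45.082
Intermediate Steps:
C = -44/7 (C = -⅐*44 = -44/7 ≈ -6.2857)
E(y, N) = 1 + N² - 4*y (E(y, N) = (-4*y + N*N) + 1 = (-4*y + N²) + 1 = (N² - 4*y) + 1 = 1 + N² - 4*y)
(E(f(-2), 2) + C)² = ((1 + 2² - 4*(-2)) - 44/7)² = ((1 + 4 + 8) - 44/7)² = (13 - 44/7)² = (47/7)² = 2209/49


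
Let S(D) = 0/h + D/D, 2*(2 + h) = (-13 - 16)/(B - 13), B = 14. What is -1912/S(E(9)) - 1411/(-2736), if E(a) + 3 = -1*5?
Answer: -5229821/2736 ≈ -1911.5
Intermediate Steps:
E(a) = -8 (E(a) = -3 - 1*5 = -3 - 5 = -8)
h = -33/2 (h = -2 + ((-13 - 16)/(14 - 13))/2 = -2 + (-29/1)/2 = -2 + (-29*1)/2 = -2 + (½)*(-29) = -2 - 29/2 = -33/2 ≈ -16.500)
S(D) = 1 (S(D) = 0/(-33/2) + D/D = 0*(-2/33) + 1 = 0 + 1 = 1)
-1912/S(E(9)) - 1411/(-2736) = -1912/1 - 1411/(-2736) = -1912*1 - 1411*(-1/2736) = -1912 + 1411/2736 = -5229821/2736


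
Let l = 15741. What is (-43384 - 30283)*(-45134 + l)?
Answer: 2165294131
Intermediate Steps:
(-43384 - 30283)*(-45134 + l) = (-43384 - 30283)*(-45134 + 15741) = -73667*(-29393) = 2165294131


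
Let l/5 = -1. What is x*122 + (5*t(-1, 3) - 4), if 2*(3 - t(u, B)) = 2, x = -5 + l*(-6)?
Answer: 3056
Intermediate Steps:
l = -5 (l = 5*(-1) = -5)
x = 25 (x = -5 - 5*(-6) = -5 + 30 = 25)
t(u, B) = 2 (t(u, B) = 3 - ½*2 = 3 - 1 = 2)
x*122 + (5*t(-1, 3) - 4) = 25*122 + (5*2 - 4) = 3050 + (10 - 4) = 3050 + 6 = 3056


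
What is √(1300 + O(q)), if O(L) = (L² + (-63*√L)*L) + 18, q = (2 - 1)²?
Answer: 2*√314 ≈ 35.440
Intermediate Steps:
q = 1 (q = 1² = 1)
O(L) = 18 + L² - 63*L^(3/2) (O(L) = (L² - 63*L^(3/2)) + 18 = 18 + L² - 63*L^(3/2))
√(1300 + O(q)) = √(1300 + (18 + 1² - 63*1^(3/2))) = √(1300 + (18 + 1 - 63*1)) = √(1300 + (18 + 1 - 63)) = √(1300 - 44) = √1256 = 2*√314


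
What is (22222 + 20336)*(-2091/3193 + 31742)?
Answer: 4313258194170/3193 ≈ 1.3508e+9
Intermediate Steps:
(22222 + 20336)*(-2091/3193 + 31742) = 42558*(-2091*1/3193 + 31742) = 42558*(-2091/3193 + 31742) = 42558*(101350115/3193) = 4313258194170/3193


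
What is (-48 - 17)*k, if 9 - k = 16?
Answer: 455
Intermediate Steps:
k = -7 (k = 9 - 1*16 = 9 - 16 = -7)
(-48 - 17)*k = (-48 - 17)*(-7) = -65*(-7) = 455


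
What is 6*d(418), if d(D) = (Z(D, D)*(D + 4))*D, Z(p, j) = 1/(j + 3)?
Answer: 1058376/421 ≈ 2514.0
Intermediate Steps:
Z(p, j) = 1/(3 + j)
d(D) = D*(4 + D)/(3 + D) (d(D) = ((D + 4)/(3 + D))*D = ((4 + D)/(3 + D))*D = D*(4 + D)/(3 + D))
6*d(418) = 6*(418*(4 + 418)/(3 + 418)) = 6*(418*422/421) = 6*(418*(1/421)*422) = 6*(176396/421) = 1058376/421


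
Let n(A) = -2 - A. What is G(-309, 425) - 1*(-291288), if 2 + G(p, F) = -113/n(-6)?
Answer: 1165031/4 ≈ 2.9126e+5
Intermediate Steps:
G(p, F) = -121/4 (G(p, F) = -2 - 113/(-2 - 1*(-6)) = -2 - 113/(-2 + 6) = -2 - 113/4 = -121/4)
G(-309, 425) - 1*(-291288) = -121/4 - 1*(-291288) = -121/4 + 291288 = 1165031/4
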